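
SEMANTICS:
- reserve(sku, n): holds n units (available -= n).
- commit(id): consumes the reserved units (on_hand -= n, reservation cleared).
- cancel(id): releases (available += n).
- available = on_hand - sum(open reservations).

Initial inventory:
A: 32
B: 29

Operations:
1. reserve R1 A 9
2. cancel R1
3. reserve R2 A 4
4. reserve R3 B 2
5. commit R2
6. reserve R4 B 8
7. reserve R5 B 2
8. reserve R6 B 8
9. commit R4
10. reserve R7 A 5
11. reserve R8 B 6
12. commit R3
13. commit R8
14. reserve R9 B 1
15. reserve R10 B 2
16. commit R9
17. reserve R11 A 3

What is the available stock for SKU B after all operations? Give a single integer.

Step 1: reserve R1 A 9 -> on_hand[A=32 B=29] avail[A=23 B=29] open={R1}
Step 2: cancel R1 -> on_hand[A=32 B=29] avail[A=32 B=29] open={}
Step 3: reserve R2 A 4 -> on_hand[A=32 B=29] avail[A=28 B=29] open={R2}
Step 4: reserve R3 B 2 -> on_hand[A=32 B=29] avail[A=28 B=27] open={R2,R3}
Step 5: commit R2 -> on_hand[A=28 B=29] avail[A=28 B=27] open={R3}
Step 6: reserve R4 B 8 -> on_hand[A=28 B=29] avail[A=28 B=19] open={R3,R4}
Step 7: reserve R5 B 2 -> on_hand[A=28 B=29] avail[A=28 B=17] open={R3,R4,R5}
Step 8: reserve R6 B 8 -> on_hand[A=28 B=29] avail[A=28 B=9] open={R3,R4,R5,R6}
Step 9: commit R4 -> on_hand[A=28 B=21] avail[A=28 B=9] open={R3,R5,R6}
Step 10: reserve R7 A 5 -> on_hand[A=28 B=21] avail[A=23 B=9] open={R3,R5,R6,R7}
Step 11: reserve R8 B 6 -> on_hand[A=28 B=21] avail[A=23 B=3] open={R3,R5,R6,R7,R8}
Step 12: commit R3 -> on_hand[A=28 B=19] avail[A=23 B=3] open={R5,R6,R7,R8}
Step 13: commit R8 -> on_hand[A=28 B=13] avail[A=23 B=3] open={R5,R6,R7}
Step 14: reserve R9 B 1 -> on_hand[A=28 B=13] avail[A=23 B=2] open={R5,R6,R7,R9}
Step 15: reserve R10 B 2 -> on_hand[A=28 B=13] avail[A=23 B=0] open={R10,R5,R6,R7,R9}
Step 16: commit R9 -> on_hand[A=28 B=12] avail[A=23 B=0] open={R10,R5,R6,R7}
Step 17: reserve R11 A 3 -> on_hand[A=28 B=12] avail[A=20 B=0] open={R10,R11,R5,R6,R7}
Final available[B] = 0

Answer: 0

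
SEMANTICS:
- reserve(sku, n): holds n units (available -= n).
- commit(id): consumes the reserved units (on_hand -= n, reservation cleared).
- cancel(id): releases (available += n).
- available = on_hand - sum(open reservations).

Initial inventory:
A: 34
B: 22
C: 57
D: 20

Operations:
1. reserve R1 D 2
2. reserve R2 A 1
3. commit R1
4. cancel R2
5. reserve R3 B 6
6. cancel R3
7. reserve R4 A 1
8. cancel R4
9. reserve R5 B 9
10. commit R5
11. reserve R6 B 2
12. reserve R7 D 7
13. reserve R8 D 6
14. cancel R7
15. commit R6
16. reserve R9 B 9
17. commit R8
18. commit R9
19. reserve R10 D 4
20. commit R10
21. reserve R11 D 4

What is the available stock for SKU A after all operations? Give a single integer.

Answer: 34

Derivation:
Step 1: reserve R1 D 2 -> on_hand[A=34 B=22 C=57 D=20] avail[A=34 B=22 C=57 D=18] open={R1}
Step 2: reserve R2 A 1 -> on_hand[A=34 B=22 C=57 D=20] avail[A=33 B=22 C=57 D=18] open={R1,R2}
Step 3: commit R1 -> on_hand[A=34 B=22 C=57 D=18] avail[A=33 B=22 C=57 D=18] open={R2}
Step 4: cancel R2 -> on_hand[A=34 B=22 C=57 D=18] avail[A=34 B=22 C=57 D=18] open={}
Step 5: reserve R3 B 6 -> on_hand[A=34 B=22 C=57 D=18] avail[A=34 B=16 C=57 D=18] open={R3}
Step 6: cancel R3 -> on_hand[A=34 B=22 C=57 D=18] avail[A=34 B=22 C=57 D=18] open={}
Step 7: reserve R4 A 1 -> on_hand[A=34 B=22 C=57 D=18] avail[A=33 B=22 C=57 D=18] open={R4}
Step 8: cancel R4 -> on_hand[A=34 B=22 C=57 D=18] avail[A=34 B=22 C=57 D=18] open={}
Step 9: reserve R5 B 9 -> on_hand[A=34 B=22 C=57 D=18] avail[A=34 B=13 C=57 D=18] open={R5}
Step 10: commit R5 -> on_hand[A=34 B=13 C=57 D=18] avail[A=34 B=13 C=57 D=18] open={}
Step 11: reserve R6 B 2 -> on_hand[A=34 B=13 C=57 D=18] avail[A=34 B=11 C=57 D=18] open={R6}
Step 12: reserve R7 D 7 -> on_hand[A=34 B=13 C=57 D=18] avail[A=34 B=11 C=57 D=11] open={R6,R7}
Step 13: reserve R8 D 6 -> on_hand[A=34 B=13 C=57 D=18] avail[A=34 B=11 C=57 D=5] open={R6,R7,R8}
Step 14: cancel R7 -> on_hand[A=34 B=13 C=57 D=18] avail[A=34 B=11 C=57 D=12] open={R6,R8}
Step 15: commit R6 -> on_hand[A=34 B=11 C=57 D=18] avail[A=34 B=11 C=57 D=12] open={R8}
Step 16: reserve R9 B 9 -> on_hand[A=34 B=11 C=57 D=18] avail[A=34 B=2 C=57 D=12] open={R8,R9}
Step 17: commit R8 -> on_hand[A=34 B=11 C=57 D=12] avail[A=34 B=2 C=57 D=12] open={R9}
Step 18: commit R9 -> on_hand[A=34 B=2 C=57 D=12] avail[A=34 B=2 C=57 D=12] open={}
Step 19: reserve R10 D 4 -> on_hand[A=34 B=2 C=57 D=12] avail[A=34 B=2 C=57 D=8] open={R10}
Step 20: commit R10 -> on_hand[A=34 B=2 C=57 D=8] avail[A=34 B=2 C=57 D=8] open={}
Step 21: reserve R11 D 4 -> on_hand[A=34 B=2 C=57 D=8] avail[A=34 B=2 C=57 D=4] open={R11}
Final available[A] = 34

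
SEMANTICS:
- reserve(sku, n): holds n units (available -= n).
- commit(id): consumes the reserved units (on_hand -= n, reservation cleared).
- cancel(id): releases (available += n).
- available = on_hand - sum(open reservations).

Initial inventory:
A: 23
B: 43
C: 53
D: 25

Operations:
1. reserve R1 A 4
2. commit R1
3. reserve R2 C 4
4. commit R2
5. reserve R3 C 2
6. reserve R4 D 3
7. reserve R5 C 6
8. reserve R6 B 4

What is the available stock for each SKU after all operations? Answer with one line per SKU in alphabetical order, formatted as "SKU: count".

Step 1: reserve R1 A 4 -> on_hand[A=23 B=43 C=53 D=25] avail[A=19 B=43 C=53 D=25] open={R1}
Step 2: commit R1 -> on_hand[A=19 B=43 C=53 D=25] avail[A=19 B=43 C=53 D=25] open={}
Step 3: reserve R2 C 4 -> on_hand[A=19 B=43 C=53 D=25] avail[A=19 B=43 C=49 D=25] open={R2}
Step 4: commit R2 -> on_hand[A=19 B=43 C=49 D=25] avail[A=19 B=43 C=49 D=25] open={}
Step 5: reserve R3 C 2 -> on_hand[A=19 B=43 C=49 D=25] avail[A=19 B=43 C=47 D=25] open={R3}
Step 6: reserve R4 D 3 -> on_hand[A=19 B=43 C=49 D=25] avail[A=19 B=43 C=47 D=22] open={R3,R4}
Step 7: reserve R5 C 6 -> on_hand[A=19 B=43 C=49 D=25] avail[A=19 B=43 C=41 D=22] open={R3,R4,R5}
Step 8: reserve R6 B 4 -> on_hand[A=19 B=43 C=49 D=25] avail[A=19 B=39 C=41 D=22] open={R3,R4,R5,R6}

Answer: A: 19
B: 39
C: 41
D: 22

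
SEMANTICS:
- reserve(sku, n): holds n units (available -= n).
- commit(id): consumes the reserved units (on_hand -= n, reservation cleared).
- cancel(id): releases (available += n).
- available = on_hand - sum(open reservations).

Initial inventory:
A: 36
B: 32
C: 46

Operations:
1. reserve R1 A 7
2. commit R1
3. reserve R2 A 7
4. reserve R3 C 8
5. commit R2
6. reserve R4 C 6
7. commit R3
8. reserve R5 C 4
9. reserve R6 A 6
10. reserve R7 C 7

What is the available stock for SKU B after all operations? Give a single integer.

Step 1: reserve R1 A 7 -> on_hand[A=36 B=32 C=46] avail[A=29 B=32 C=46] open={R1}
Step 2: commit R1 -> on_hand[A=29 B=32 C=46] avail[A=29 B=32 C=46] open={}
Step 3: reserve R2 A 7 -> on_hand[A=29 B=32 C=46] avail[A=22 B=32 C=46] open={R2}
Step 4: reserve R3 C 8 -> on_hand[A=29 B=32 C=46] avail[A=22 B=32 C=38] open={R2,R3}
Step 5: commit R2 -> on_hand[A=22 B=32 C=46] avail[A=22 B=32 C=38] open={R3}
Step 6: reserve R4 C 6 -> on_hand[A=22 B=32 C=46] avail[A=22 B=32 C=32] open={R3,R4}
Step 7: commit R3 -> on_hand[A=22 B=32 C=38] avail[A=22 B=32 C=32] open={R4}
Step 8: reserve R5 C 4 -> on_hand[A=22 B=32 C=38] avail[A=22 B=32 C=28] open={R4,R5}
Step 9: reserve R6 A 6 -> on_hand[A=22 B=32 C=38] avail[A=16 B=32 C=28] open={R4,R5,R6}
Step 10: reserve R7 C 7 -> on_hand[A=22 B=32 C=38] avail[A=16 B=32 C=21] open={R4,R5,R6,R7}
Final available[B] = 32

Answer: 32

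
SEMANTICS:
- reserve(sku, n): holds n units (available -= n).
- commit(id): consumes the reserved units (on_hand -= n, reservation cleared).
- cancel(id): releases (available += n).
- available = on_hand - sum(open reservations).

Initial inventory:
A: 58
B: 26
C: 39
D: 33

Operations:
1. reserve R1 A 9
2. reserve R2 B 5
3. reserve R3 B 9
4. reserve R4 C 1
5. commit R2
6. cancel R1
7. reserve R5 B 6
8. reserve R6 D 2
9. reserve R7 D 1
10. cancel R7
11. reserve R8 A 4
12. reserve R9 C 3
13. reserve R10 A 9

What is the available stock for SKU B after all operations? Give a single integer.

Step 1: reserve R1 A 9 -> on_hand[A=58 B=26 C=39 D=33] avail[A=49 B=26 C=39 D=33] open={R1}
Step 2: reserve R2 B 5 -> on_hand[A=58 B=26 C=39 D=33] avail[A=49 B=21 C=39 D=33] open={R1,R2}
Step 3: reserve R3 B 9 -> on_hand[A=58 B=26 C=39 D=33] avail[A=49 B=12 C=39 D=33] open={R1,R2,R3}
Step 4: reserve R4 C 1 -> on_hand[A=58 B=26 C=39 D=33] avail[A=49 B=12 C=38 D=33] open={R1,R2,R3,R4}
Step 5: commit R2 -> on_hand[A=58 B=21 C=39 D=33] avail[A=49 B=12 C=38 D=33] open={R1,R3,R4}
Step 6: cancel R1 -> on_hand[A=58 B=21 C=39 D=33] avail[A=58 B=12 C=38 D=33] open={R3,R4}
Step 7: reserve R5 B 6 -> on_hand[A=58 B=21 C=39 D=33] avail[A=58 B=6 C=38 D=33] open={R3,R4,R5}
Step 8: reserve R6 D 2 -> on_hand[A=58 B=21 C=39 D=33] avail[A=58 B=6 C=38 D=31] open={R3,R4,R5,R6}
Step 9: reserve R7 D 1 -> on_hand[A=58 B=21 C=39 D=33] avail[A=58 B=6 C=38 D=30] open={R3,R4,R5,R6,R7}
Step 10: cancel R7 -> on_hand[A=58 B=21 C=39 D=33] avail[A=58 B=6 C=38 D=31] open={R3,R4,R5,R6}
Step 11: reserve R8 A 4 -> on_hand[A=58 B=21 C=39 D=33] avail[A=54 B=6 C=38 D=31] open={R3,R4,R5,R6,R8}
Step 12: reserve R9 C 3 -> on_hand[A=58 B=21 C=39 D=33] avail[A=54 B=6 C=35 D=31] open={R3,R4,R5,R6,R8,R9}
Step 13: reserve R10 A 9 -> on_hand[A=58 B=21 C=39 D=33] avail[A=45 B=6 C=35 D=31] open={R10,R3,R4,R5,R6,R8,R9}
Final available[B] = 6

Answer: 6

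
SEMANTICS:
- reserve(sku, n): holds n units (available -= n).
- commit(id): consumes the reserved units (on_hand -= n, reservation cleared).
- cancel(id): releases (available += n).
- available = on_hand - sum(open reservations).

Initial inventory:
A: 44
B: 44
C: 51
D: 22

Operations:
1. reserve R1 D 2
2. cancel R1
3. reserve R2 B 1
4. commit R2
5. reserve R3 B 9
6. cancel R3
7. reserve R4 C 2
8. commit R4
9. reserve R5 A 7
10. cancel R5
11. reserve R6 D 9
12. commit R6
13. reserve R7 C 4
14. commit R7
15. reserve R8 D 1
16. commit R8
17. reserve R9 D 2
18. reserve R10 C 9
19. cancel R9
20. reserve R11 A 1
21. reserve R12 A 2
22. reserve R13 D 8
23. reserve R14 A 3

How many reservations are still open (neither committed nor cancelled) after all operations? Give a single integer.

Answer: 5

Derivation:
Step 1: reserve R1 D 2 -> on_hand[A=44 B=44 C=51 D=22] avail[A=44 B=44 C=51 D=20] open={R1}
Step 2: cancel R1 -> on_hand[A=44 B=44 C=51 D=22] avail[A=44 B=44 C=51 D=22] open={}
Step 3: reserve R2 B 1 -> on_hand[A=44 B=44 C=51 D=22] avail[A=44 B=43 C=51 D=22] open={R2}
Step 4: commit R2 -> on_hand[A=44 B=43 C=51 D=22] avail[A=44 B=43 C=51 D=22] open={}
Step 5: reserve R3 B 9 -> on_hand[A=44 B=43 C=51 D=22] avail[A=44 B=34 C=51 D=22] open={R3}
Step 6: cancel R3 -> on_hand[A=44 B=43 C=51 D=22] avail[A=44 B=43 C=51 D=22] open={}
Step 7: reserve R4 C 2 -> on_hand[A=44 B=43 C=51 D=22] avail[A=44 B=43 C=49 D=22] open={R4}
Step 8: commit R4 -> on_hand[A=44 B=43 C=49 D=22] avail[A=44 B=43 C=49 D=22] open={}
Step 9: reserve R5 A 7 -> on_hand[A=44 B=43 C=49 D=22] avail[A=37 B=43 C=49 D=22] open={R5}
Step 10: cancel R5 -> on_hand[A=44 B=43 C=49 D=22] avail[A=44 B=43 C=49 D=22] open={}
Step 11: reserve R6 D 9 -> on_hand[A=44 B=43 C=49 D=22] avail[A=44 B=43 C=49 D=13] open={R6}
Step 12: commit R6 -> on_hand[A=44 B=43 C=49 D=13] avail[A=44 B=43 C=49 D=13] open={}
Step 13: reserve R7 C 4 -> on_hand[A=44 B=43 C=49 D=13] avail[A=44 B=43 C=45 D=13] open={R7}
Step 14: commit R7 -> on_hand[A=44 B=43 C=45 D=13] avail[A=44 B=43 C=45 D=13] open={}
Step 15: reserve R8 D 1 -> on_hand[A=44 B=43 C=45 D=13] avail[A=44 B=43 C=45 D=12] open={R8}
Step 16: commit R8 -> on_hand[A=44 B=43 C=45 D=12] avail[A=44 B=43 C=45 D=12] open={}
Step 17: reserve R9 D 2 -> on_hand[A=44 B=43 C=45 D=12] avail[A=44 B=43 C=45 D=10] open={R9}
Step 18: reserve R10 C 9 -> on_hand[A=44 B=43 C=45 D=12] avail[A=44 B=43 C=36 D=10] open={R10,R9}
Step 19: cancel R9 -> on_hand[A=44 B=43 C=45 D=12] avail[A=44 B=43 C=36 D=12] open={R10}
Step 20: reserve R11 A 1 -> on_hand[A=44 B=43 C=45 D=12] avail[A=43 B=43 C=36 D=12] open={R10,R11}
Step 21: reserve R12 A 2 -> on_hand[A=44 B=43 C=45 D=12] avail[A=41 B=43 C=36 D=12] open={R10,R11,R12}
Step 22: reserve R13 D 8 -> on_hand[A=44 B=43 C=45 D=12] avail[A=41 B=43 C=36 D=4] open={R10,R11,R12,R13}
Step 23: reserve R14 A 3 -> on_hand[A=44 B=43 C=45 D=12] avail[A=38 B=43 C=36 D=4] open={R10,R11,R12,R13,R14}
Open reservations: ['R10', 'R11', 'R12', 'R13', 'R14'] -> 5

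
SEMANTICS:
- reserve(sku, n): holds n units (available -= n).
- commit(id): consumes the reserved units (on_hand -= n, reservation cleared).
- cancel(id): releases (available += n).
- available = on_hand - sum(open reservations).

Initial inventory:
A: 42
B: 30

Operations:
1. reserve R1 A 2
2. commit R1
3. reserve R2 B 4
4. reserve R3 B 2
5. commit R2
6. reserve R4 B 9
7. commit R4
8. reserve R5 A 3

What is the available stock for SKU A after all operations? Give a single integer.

Answer: 37

Derivation:
Step 1: reserve R1 A 2 -> on_hand[A=42 B=30] avail[A=40 B=30] open={R1}
Step 2: commit R1 -> on_hand[A=40 B=30] avail[A=40 B=30] open={}
Step 3: reserve R2 B 4 -> on_hand[A=40 B=30] avail[A=40 B=26] open={R2}
Step 4: reserve R3 B 2 -> on_hand[A=40 B=30] avail[A=40 B=24] open={R2,R3}
Step 5: commit R2 -> on_hand[A=40 B=26] avail[A=40 B=24] open={R3}
Step 6: reserve R4 B 9 -> on_hand[A=40 B=26] avail[A=40 B=15] open={R3,R4}
Step 7: commit R4 -> on_hand[A=40 B=17] avail[A=40 B=15] open={R3}
Step 8: reserve R5 A 3 -> on_hand[A=40 B=17] avail[A=37 B=15] open={R3,R5}
Final available[A] = 37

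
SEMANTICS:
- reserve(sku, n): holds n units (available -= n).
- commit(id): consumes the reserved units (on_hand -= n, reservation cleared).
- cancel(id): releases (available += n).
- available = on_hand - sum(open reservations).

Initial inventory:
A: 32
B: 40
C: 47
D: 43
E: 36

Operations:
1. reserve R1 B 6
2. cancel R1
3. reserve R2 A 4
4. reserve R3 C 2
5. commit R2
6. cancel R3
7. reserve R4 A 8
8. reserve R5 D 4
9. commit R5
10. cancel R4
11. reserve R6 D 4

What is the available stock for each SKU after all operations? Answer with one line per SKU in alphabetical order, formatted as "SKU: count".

Answer: A: 28
B: 40
C: 47
D: 35
E: 36

Derivation:
Step 1: reserve R1 B 6 -> on_hand[A=32 B=40 C=47 D=43 E=36] avail[A=32 B=34 C=47 D=43 E=36] open={R1}
Step 2: cancel R1 -> on_hand[A=32 B=40 C=47 D=43 E=36] avail[A=32 B=40 C=47 D=43 E=36] open={}
Step 3: reserve R2 A 4 -> on_hand[A=32 B=40 C=47 D=43 E=36] avail[A=28 B=40 C=47 D=43 E=36] open={R2}
Step 4: reserve R3 C 2 -> on_hand[A=32 B=40 C=47 D=43 E=36] avail[A=28 B=40 C=45 D=43 E=36] open={R2,R3}
Step 5: commit R2 -> on_hand[A=28 B=40 C=47 D=43 E=36] avail[A=28 B=40 C=45 D=43 E=36] open={R3}
Step 6: cancel R3 -> on_hand[A=28 B=40 C=47 D=43 E=36] avail[A=28 B=40 C=47 D=43 E=36] open={}
Step 7: reserve R4 A 8 -> on_hand[A=28 B=40 C=47 D=43 E=36] avail[A=20 B=40 C=47 D=43 E=36] open={R4}
Step 8: reserve R5 D 4 -> on_hand[A=28 B=40 C=47 D=43 E=36] avail[A=20 B=40 C=47 D=39 E=36] open={R4,R5}
Step 9: commit R5 -> on_hand[A=28 B=40 C=47 D=39 E=36] avail[A=20 B=40 C=47 D=39 E=36] open={R4}
Step 10: cancel R4 -> on_hand[A=28 B=40 C=47 D=39 E=36] avail[A=28 B=40 C=47 D=39 E=36] open={}
Step 11: reserve R6 D 4 -> on_hand[A=28 B=40 C=47 D=39 E=36] avail[A=28 B=40 C=47 D=35 E=36] open={R6}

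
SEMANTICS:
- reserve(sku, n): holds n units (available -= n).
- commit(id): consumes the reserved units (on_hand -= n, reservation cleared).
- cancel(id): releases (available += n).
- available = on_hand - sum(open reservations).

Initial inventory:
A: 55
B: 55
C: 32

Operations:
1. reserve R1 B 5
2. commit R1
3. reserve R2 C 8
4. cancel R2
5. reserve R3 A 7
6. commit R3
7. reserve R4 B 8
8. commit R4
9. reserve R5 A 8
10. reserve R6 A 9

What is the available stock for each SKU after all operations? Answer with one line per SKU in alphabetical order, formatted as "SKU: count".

Answer: A: 31
B: 42
C: 32

Derivation:
Step 1: reserve R1 B 5 -> on_hand[A=55 B=55 C=32] avail[A=55 B=50 C=32] open={R1}
Step 2: commit R1 -> on_hand[A=55 B=50 C=32] avail[A=55 B=50 C=32] open={}
Step 3: reserve R2 C 8 -> on_hand[A=55 B=50 C=32] avail[A=55 B=50 C=24] open={R2}
Step 4: cancel R2 -> on_hand[A=55 B=50 C=32] avail[A=55 B=50 C=32] open={}
Step 5: reserve R3 A 7 -> on_hand[A=55 B=50 C=32] avail[A=48 B=50 C=32] open={R3}
Step 6: commit R3 -> on_hand[A=48 B=50 C=32] avail[A=48 B=50 C=32] open={}
Step 7: reserve R4 B 8 -> on_hand[A=48 B=50 C=32] avail[A=48 B=42 C=32] open={R4}
Step 8: commit R4 -> on_hand[A=48 B=42 C=32] avail[A=48 B=42 C=32] open={}
Step 9: reserve R5 A 8 -> on_hand[A=48 B=42 C=32] avail[A=40 B=42 C=32] open={R5}
Step 10: reserve R6 A 9 -> on_hand[A=48 B=42 C=32] avail[A=31 B=42 C=32] open={R5,R6}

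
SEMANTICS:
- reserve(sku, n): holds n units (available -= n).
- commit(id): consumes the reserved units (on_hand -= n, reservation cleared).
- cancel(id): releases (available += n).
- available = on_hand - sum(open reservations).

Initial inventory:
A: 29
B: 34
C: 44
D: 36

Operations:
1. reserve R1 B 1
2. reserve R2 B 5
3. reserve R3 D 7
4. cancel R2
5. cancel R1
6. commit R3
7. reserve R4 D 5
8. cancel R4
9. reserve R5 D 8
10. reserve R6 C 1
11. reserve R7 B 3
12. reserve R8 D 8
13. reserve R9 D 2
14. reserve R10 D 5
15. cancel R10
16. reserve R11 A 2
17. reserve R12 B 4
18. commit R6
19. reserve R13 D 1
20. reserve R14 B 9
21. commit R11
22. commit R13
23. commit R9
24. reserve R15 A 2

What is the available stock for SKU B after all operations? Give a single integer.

Answer: 18

Derivation:
Step 1: reserve R1 B 1 -> on_hand[A=29 B=34 C=44 D=36] avail[A=29 B=33 C=44 D=36] open={R1}
Step 2: reserve R2 B 5 -> on_hand[A=29 B=34 C=44 D=36] avail[A=29 B=28 C=44 D=36] open={R1,R2}
Step 3: reserve R3 D 7 -> on_hand[A=29 B=34 C=44 D=36] avail[A=29 B=28 C=44 D=29] open={R1,R2,R3}
Step 4: cancel R2 -> on_hand[A=29 B=34 C=44 D=36] avail[A=29 B=33 C=44 D=29] open={R1,R3}
Step 5: cancel R1 -> on_hand[A=29 B=34 C=44 D=36] avail[A=29 B=34 C=44 D=29] open={R3}
Step 6: commit R3 -> on_hand[A=29 B=34 C=44 D=29] avail[A=29 B=34 C=44 D=29] open={}
Step 7: reserve R4 D 5 -> on_hand[A=29 B=34 C=44 D=29] avail[A=29 B=34 C=44 D=24] open={R4}
Step 8: cancel R4 -> on_hand[A=29 B=34 C=44 D=29] avail[A=29 B=34 C=44 D=29] open={}
Step 9: reserve R5 D 8 -> on_hand[A=29 B=34 C=44 D=29] avail[A=29 B=34 C=44 D=21] open={R5}
Step 10: reserve R6 C 1 -> on_hand[A=29 B=34 C=44 D=29] avail[A=29 B=34 C=43 D=21] open={R5,R6}
Step 11: reserve R7 B 3 -> on_hand[A=29 B=34 C=44 D=29] avail[A=29 B=31 C=43 D=21] open={R5,R6,R7}
Step 12: reserve R8 D 8 -> on_hand[A=29 B=34 C=44 D=29] avail[A=29 B=31 C=43 D=13] open={R5,R6,R7,R8}
Step 13: reserve R9 D 2 -> on_hand[A=29 B=34 C=44 D=29] avail[A=29 B=31 C=43 D=11] open={R5,R6,R7,R8,R9}
Step 14: reserve R10 D 5 -> on_hand[A=29 B=34 C=44 D=29] avail[A=29 B=31 C=43 D=6] open={R10,R5,R6,R7,R8,R9}
Step 15: cancel R10 -> on_hand[A=29 B=34 C=44 D=29] avail[A=29 B=31 C=43 D=11] open={R5,R6,R7,R8,R9}
Step 16: reserve R11 A 2 -> on_hand[A=29 B=34 C=44 D=29] avail[A=27 B=31 C=43 D=11] open={R11,R5,R6,R7,R8,R9}
Step 17: reserve R12 B 4 -> on_hand[A=29 B=34 C=44 D=29] avail[A=27 B=27 C=43 D=11] open={R11,R12,R5,R6,R7,R8,R9}
Step 18: commit R6 -> on_hand[A=29 B=34 C=43 D=29] avail[A=27 B=27 C=43 D=11] open={R11,R12,R5,R7,R8,R9}
Step 19: reserve R13 D 1 -> on_hand[A=29 B=34 C=43 D=29] avail[A=27 B=27 C=43 D=10] open={R11,R12,R13,R5,R7,R8,R9}
Step 20: reserve R14 B 9 -> on_hand[A=29 B=34 C=43 D=29] avail[A=27 B=18 C=43 D=10] open={R11,R12,R13,R14,R5,R7,R8,R9}
Step 21: commit R11 -> on_hand[A=27 B=34 C=43 D=29] avail[A=27 B=18 C=43 D=10] open={R12,R13,R14,R5,R7,R8,R9}
Step 22: commit R13 -> on_hand[A=27 B=34 C=43 D=28] avail[A=27 B=18 C=43 D=10] open={R12,R14,R5,R7,R8,R9}
Step 23: commit R9 -> on_hand[A=27 B=34 C=43 D=26] avail[A=27 B=18 C=43 D=10] open={R12,R14,R5,R7,R8}
Step 24: reserve R15 A 2 -> on_hand[A=27 B=34 C=43 D=26] avail[A=25 B=18 C=43 D=10] open={R12,R14,R15,R5,R7,R8}
Final available[B] = 18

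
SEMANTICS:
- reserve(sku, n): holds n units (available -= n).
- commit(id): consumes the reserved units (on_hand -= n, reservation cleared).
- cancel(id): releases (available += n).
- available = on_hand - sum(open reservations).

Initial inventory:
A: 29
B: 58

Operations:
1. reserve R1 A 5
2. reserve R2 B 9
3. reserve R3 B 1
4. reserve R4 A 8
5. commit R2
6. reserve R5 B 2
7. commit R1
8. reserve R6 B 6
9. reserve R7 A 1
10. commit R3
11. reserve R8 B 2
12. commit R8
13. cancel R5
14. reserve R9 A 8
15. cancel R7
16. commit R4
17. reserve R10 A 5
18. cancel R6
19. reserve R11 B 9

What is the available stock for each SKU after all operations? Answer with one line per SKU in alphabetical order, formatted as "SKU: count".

Step 1: reserve R1 A 5 -> on_hand[A=29 B=58] avail[A=24 B=58] open={R1}
Step 2: reserve R2 B 9 -> on_hand[A=29 B=58] avail[A=24 B=49] open={R1,R2}
Step 3: reserve R3 B 1 -> on_hand[A=29 B=58] avail[A=24 B=48] open={R1,R2,R3}
Step 4: reserve R4 A 8 -> on_hand[A=29 B=58] avail[A=16 B=48] open={R1,R2,R3,R4}
Step 5: commit R2 -> on_hand[A=29 B=49] avail[A=16 B=48] open={R1,R3,R4}
Step 6: reserve R5 B 2 -> on_hand[A=29 B=49] avail[A=16 B=46] open={R1,R3,R4,R5}
Step 7: commit R1 -> on_hand[A=24 B=49] avail[A=16 B=46] open={R3,R4,R5}
Step 8: reserve R6 B 6 -> on_hand[A=24 B=49] avail[A=16 B=40] open={R3,R4,R5,R6}
Step 9: reserve R7 A 1 -> on_hand[A=24 B=49] avail[A=15 B=40] open={R3,R4,R5,R6,R7}
Step 10: commit R3 -> on_hand[A=24 B=48] avail[A=15 B=40] open={R4,R5,R6,R7}
Step 11: reserve R8 B 2 -> on_hand[A=24 B=48] avail[A=15 B=38] open={R4,R5,R6,R7,R8}
Step 12: commit R8 -> on_hand[A=24 B=46] avail[A=15 B=38] open={R4,R5,R6,R7}
Step 13: cancel R5 -> on_hand[A=24 B=46] avail[A=15 B=40] open={R4,R6,R7}
Step 14: reserve R9 A 8 -> on_hand[A=24 B=46] avail[A=7 B=40] open={R4,R6,R7,R9}
Step 15: cancel R7 -> on_hand[A=24 B=46] avail[A=8 B=40] open={R4,R6,R9}
Step 16: commit R4 -> on_hand[A=16 B=46] avail[A=8 B=40] open={R6,R9}
Step 17: reserve R10 A 5 -> on_hand[A=16 B=46] avail[A=3 B=40] open={R10,R6,R9}
Step 18: cancel R6 -> on_hand[A=16 B=46] avail[A=3 B=46] open={R10,R9}
Step 19: reserve R11 B 9 -> on_hand[A=16 B=46] avail[A=3 B=37] open={R10,R11,R9}

Answer: A: 3
B: 37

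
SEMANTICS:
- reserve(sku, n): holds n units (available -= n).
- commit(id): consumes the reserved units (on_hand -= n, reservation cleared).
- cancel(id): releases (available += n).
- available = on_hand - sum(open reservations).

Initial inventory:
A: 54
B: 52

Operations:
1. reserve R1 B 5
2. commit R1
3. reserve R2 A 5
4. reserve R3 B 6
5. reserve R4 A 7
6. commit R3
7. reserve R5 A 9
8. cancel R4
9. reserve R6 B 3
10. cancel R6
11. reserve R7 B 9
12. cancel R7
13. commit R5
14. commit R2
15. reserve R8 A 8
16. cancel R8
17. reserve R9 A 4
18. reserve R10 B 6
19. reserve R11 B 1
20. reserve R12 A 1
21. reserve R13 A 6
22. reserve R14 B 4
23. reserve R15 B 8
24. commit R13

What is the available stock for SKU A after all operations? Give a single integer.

Step 1: reserve R1 B 5 -> on_hand[A=54 B=52] avail[A=54 B=47] open={R1}
Step 2: commit R1 -> on_hand[A=54 B=47] avail[A=54 B=47] open={}
Step 3: reserve R2 A 5 -> on_hand[A=54 B=47] avail[A=49 B=47] open={R2}
Step 4: reserve R3 B 6 -> on_hand[A=54 B=47] avail[A=49 B=41] open={R2,R3}
Step 5: reserve R4 A 7 -> on_hand[A=54 B=47] avail[A=42 B=41] open={R2,R3,R4}
Step 6: commit R3 -> on_hand[A=54 B=41] avail[A=42 B=41] open={R2,R4}
Step 7: reserve R5 A 9 -> on_hand[A=54 B=41] avail[A=33 B=41] open={R2,R4,R5}
Step 8: cancel R4 -> on_hand[A=54 B=41] avail[A=40 B=41] open={R2,R5}
Step 9: reserve R6 B 3 -> on_hand[A=54 B=41] avail[A=40 B=38] open={R2,R5,R6}
Step 10: cancel R6 -> on_hand[A=54 B=41] avail[A=40 B=41] open={R2,R5}
Step 11: reserve R7 B 9 -> on_hand[A=54 B=41] avail[A=40 B=32] open={R2,R5,R7}
Step 12: cancel R7 -> on_hand[A=54 B=41] avail[A=40 B=41] open={R2,R5}
Step 13: commit R5 -> on_hand[A=45 B=41] avail[A=40 B=41] open={R2}
Step 14: commit R2 -> on_hand[A=40 B=41] avail[A=40 B=41] open={}
Step 15: reserve R8 A 8 -> on_hand[A=40 B=41] avail[A=32 B=41] open={R8}
Step 16: cancel R8 -> on_hand[A=40 B=41] avail[A=40 B=41] open={}
Step 17: reserve R9 A 4 -> on_hand[A=40 B=41] avail[A=36 B=41] open={R9}
Step 18: reserve R10 B 6 -> on_hand[A=40 B=41] avail[A=36 B=35] open={R10,R9}
Step 19: reserve R11 B 1 -> on_hand[A=40 B=41] avail[A=36 B=34] open={R10,R11,R9}
Step 20: reserve R12 A 1 -> on_hand[A=40 B=41] avail[A=35 B=34] open={R10,R11,R12,R9}
Step 21: reserve R13 A 6 -> on_hand[A=40 B=41] avail[A=29 B=34] open={R10,R11,R12,R13,R9}
Step 22: reserve R14 B 4 -> on_hand[A=40 B=41] avail[A=29 B=30] open={R10,R11,R12,R13,R14,R9}
Step 23: reserve R15 B 8 -> on_hand[A=40 B=41] avail[A=29 B=22] open={R10,R11,R12,R13,R14,R15,R9}
Step 24: commit R13 -> on_hand[A=34 B=41] avail[A=29 B=22] open={R10,R11,R12,R14,R15,R9}
Final available[A] = 29

Answer: 29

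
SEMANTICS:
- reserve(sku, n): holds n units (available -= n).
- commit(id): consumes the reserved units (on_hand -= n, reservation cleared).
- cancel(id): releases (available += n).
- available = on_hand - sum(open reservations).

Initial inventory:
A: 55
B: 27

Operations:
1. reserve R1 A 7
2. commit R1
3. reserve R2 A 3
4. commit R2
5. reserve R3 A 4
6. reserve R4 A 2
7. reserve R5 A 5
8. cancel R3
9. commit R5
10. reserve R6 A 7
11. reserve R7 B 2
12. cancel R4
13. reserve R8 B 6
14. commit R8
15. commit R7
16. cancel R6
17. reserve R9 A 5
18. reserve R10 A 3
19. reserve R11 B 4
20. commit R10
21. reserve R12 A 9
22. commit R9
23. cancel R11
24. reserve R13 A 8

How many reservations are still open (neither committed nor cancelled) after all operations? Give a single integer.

Step 1: reserve R1 A 7 -> on_hand[A=55 B=27] avail[A=48 B=27] open={R1}
Step 2: commit R1 -> on_hand[A=48 B=27] avail[A=48 B=27] open={}
Step 3: reserve R2 A 3 -> on_hand[A=48 B=27] avail[A=45 B=27] open={R2}
Step 4: commit R2 -> on_hand[A=45 B=27] avail[A=45 B=27] open={}
Step 5: reserve R3 A 4 -> on_hand[A=45 B=27] avail[A=41 B=27] open={R3}
Step 6: reserve R4 A 2 -> on_hand[A=45 B=27] avail[A=39 B=27] open={R3,R4}
Step 7: reserve R5 A 5 -> on_hand[A=45 B=27] avail[A=34 B=27] open={R3,R4,R5}
Step 8: cancel R3 -> on_hand[A=45 B=27] avail[A=38 B=27] open={R4,R5}
Step 9: commit R5 -> on_hand[A=40 B=27] avail[A=38 B=27] open={R4}
Step 10: reserve R6 A 7 -> on_hand[A=40 B=27] avail[A=31 B=27] open={R4,R6}
Step 11: reserve R7 B 2 -> on_hand[A=40 B=27] avail[A=31 B=25] open={R4,R6,R7}
Step 12: cancel R4 -> on_hand[A=40 B=27] avail[A=33 B=25] open={R6,R7}
Step 13: reserve R8 B 6 -> on_hand[A=40 B=27] avail[A=33 B=19] open={R6,R7,R8}
Step 14: commit R8 -> on_hand[A=40 B=21] avail[A=33 B=19] open={R6,R7}
Step 15: commit R7 -> on_hand[A=40 B=19] avail[A=33 B=19] open={R6}
Step 16: cancel R6 -> on_hand[A=40 B=19] avail[A=40 B=19] open={}
Step 17: reserve R9 A 5 -> on_hand[A=40 B=19] avail[A=35 B=19] open={R9}
Step 18: reserve R10 A 3 -> on_hand[A=40 B=19] avail[A=32 B=19] open={R10,R9}
Step 19: reserve R11 B 4 -> on_hand[A=40 B=19] avail[A=32 B=15] open={R10,R11,R9}
Step 20: commit R10 -> on_hand[A=37 B=19] avail[A=32 B=15] open={R11,R9}
Step 21: reserve R12 A 9 -> on_hand[A=37 B=19] avail[A=23 B=15] open={R11,R12,R9}
Step 22: commit R9 -> on_hand[A=32 B=19] avail[A=23 B=15] open={R11,R12}
Step 23: cancel R11 -> on_hand[A=32 B=19] avail[A=23 B=19] open={R12}
Step 24: reserve R13 A 8 -> on_hand[A=32 B=19] avail[A=15 B=19] open={R12,R13}
Open reservations: ['R12', 'R13'] -> 2

Answer: 2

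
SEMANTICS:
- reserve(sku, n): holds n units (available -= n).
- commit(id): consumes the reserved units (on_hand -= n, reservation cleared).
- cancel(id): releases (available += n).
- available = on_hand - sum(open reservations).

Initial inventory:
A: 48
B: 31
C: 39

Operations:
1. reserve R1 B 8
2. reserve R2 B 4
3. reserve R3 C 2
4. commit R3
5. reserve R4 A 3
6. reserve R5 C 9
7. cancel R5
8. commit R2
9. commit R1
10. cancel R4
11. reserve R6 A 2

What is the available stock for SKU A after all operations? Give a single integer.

Answer: 46

Derivation:
Step 1: reserve R1 B 8 -> on_hand[A=48 B=31 C=39] avail[A=48 B=23 C=39] open={R1}
Step 2: reserve R2 B 4 -> on_hand[A=48 B=31 C=39] avail[A=48 B=19 C=39] open={R1,R2}
Step 3: reserve R3 C 2 -> on_hand[A=48 B=31 C=39] avail[A=48 B=19 C=37] open={R1,R2,R3}
Step 4: commit R3 -> on_hand[A=48 B=31 C=37] avail[A=48 B=19 C=37] open={R1,R2}
Step 5: reserve R4 A 3 -> on_hand[A=48 B=31 C=37] avail[A=45 B=19 C=37] open={R1,R2,R4}
Step 6: reserve R5 C 9 -> on_hand[A=48 B=31 C=37] avail[A=45 B=19 C=28] open={R1,R2,R4,R5}
Step 7: cancel R5 -> on_hand[A=48 B=31 C=37] avail[A=45 B=19 C=37] open={R1,R2,R4}
Step 8: commit R2 -> on_hand[A=48 B=27 C=37] avail[A=45 B=19 C=37] open={R1,R4}
Step 9: commit R1 -> on_hand[A=48 B=19 C=37] avail[A=45 B=19 C=37] open={R4}
Step 10: cancel R4 -> on_hand[A=48 B=19 C=37] avail[A=48 B=19 C=37] open={}
Step 11: reserve R6 A 2 -> on_hand[A=48 B=19 C=37] avail[A=46 B=19 C=37] open={R6}
Final available[A] = 46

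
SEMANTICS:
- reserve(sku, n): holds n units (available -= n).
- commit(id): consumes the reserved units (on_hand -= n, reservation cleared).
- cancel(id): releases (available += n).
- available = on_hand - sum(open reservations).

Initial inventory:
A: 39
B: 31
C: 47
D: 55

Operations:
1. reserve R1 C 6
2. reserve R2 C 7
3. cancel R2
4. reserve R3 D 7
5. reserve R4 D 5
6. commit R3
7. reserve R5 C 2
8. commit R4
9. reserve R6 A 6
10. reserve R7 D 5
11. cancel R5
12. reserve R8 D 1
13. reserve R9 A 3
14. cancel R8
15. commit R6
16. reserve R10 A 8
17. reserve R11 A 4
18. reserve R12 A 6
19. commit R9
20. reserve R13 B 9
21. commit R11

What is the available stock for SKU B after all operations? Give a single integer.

Step 1: reserve R1 C 6 -> on_hand[A=39 B=31 C=47 D=55] avail[A=39 B=31 C=41 D=55] open={R1}
Step 2: reserve R2 C 7 -> on_hand[A=39 B=31 C=47 D=55] avail[A=39 B=31 C=34 D=55] open={R1,R2}
Step 3: cancel R2 -> on_hand[A=39 B=31 C=47 D=55] avail[A=39 B=31 C=41 D=55] open={R1}
Step 4: reserve R3 D 7 -> on_hand[A=39 B=31 C=47 D=55] avail[A=39 B=31 C=41 D=48] open={R1,R3}
Step 5: reserve R4 D 5 -> on_hand[A=39 B=31 C=47 D=55] avail[A=39 B=31 C=41 D=43] open={R1,R3,R4}
Step 6: commit R3 -> on_hand[A=39 B=31 C=47 D=48] avail[A=39 B=31 C=41 D=43] open={R1,R4}
Step 7: reserve R5 C 2 -> on_hand[A=39 B=31 C=47 D=48] avail[A=39 B=31 C=39 D=43] open={R1,R4,R5}
Step 8: commit R4 -> on_hand[A=39 B=31 C=47 D=43] avail[A=39 B=31 C=39 D=43] open={R1,R5}
Step 9: reserve R6 A 6 -> on_hand[A=39 B=31 C=47 D=43] avail[A=33 B=31 C=39 D=43] open={R1,R5,R6}
Step 10: reserve R7 D 5 -> on_hand[A=39 B=31 C=47 D=43] avail[A=33 B=31 C=39 D=38] open={R1,R5,R6,R7}
Step 11: cancel R5 -> on_hand[A=39 B=31 C=47 D=43] avail[A=33 B=31 C=41 D=38] open={R1,R6,R7}
Step 12: reserve R8 D 1 -> on_hand[A=39 B=31 C=47 D=43] avail[A=33 B=31 C=41 D=37] open={R1,R6,R7,R8}
Step 13: reserve R9 A 3 -> on_hand[A=39 B=31 C=47 D=43] avail[A=30 B=31 C=41 D=37] open={R1,R6,R7,R8,R9}
Step 14: cancel R8 -> on_hand[A=39 B=31 C=47 D=43] avail[A=30 B=31 C=41 D=38] open={R1,R6,R7,R9}
Step 15: commit R6 -> on_hand[A=33 B=31 C=47 D=43] avail[A=30 B=31 C=41 D=38] open={R1,R7,R9}
Step 16: reserve R10 A 8 -> on_hand[A=33 B=31 C=47 D=43] avail[A=22 B=31 C=41 D=38] open={R1,R10,R7,R9}
Step 17: reserve R11 A 4 -> on_hand[A=33 B=31 C=47 D=43] avail[A=18 B=31 C=41 D=38] open={R1,R10,R11,R7,R9}
Step 18: reserve R12 A 6 -> on_hand[A=33 B=31 C=47 D=43] avail[A=12 B=31 C=41 D=38] open={R1,R10,R11,R12,R7,R9}
Step 19: commit R9 -> on_hand[A=30 B=31 C=47 D=43] avail[A=12 B=31 C=41 D=38] open={R1,R10,R11,R12,R7}
Step 20: reserve R13 B 9 -> on_hand[A=30 B=31 C=47 D=43] avail[A=12 B=22 C=41 D=38] open={R1,R10,R11,R12,R13,R7}
Step 21: commit R11 -> on_hand[A=26 B=31 C=47 D=43] avail[A=12 B=22 C=41 D=38] open={R1,R10,R12,R13,R7}
Final available[B] = 22

Answer: 22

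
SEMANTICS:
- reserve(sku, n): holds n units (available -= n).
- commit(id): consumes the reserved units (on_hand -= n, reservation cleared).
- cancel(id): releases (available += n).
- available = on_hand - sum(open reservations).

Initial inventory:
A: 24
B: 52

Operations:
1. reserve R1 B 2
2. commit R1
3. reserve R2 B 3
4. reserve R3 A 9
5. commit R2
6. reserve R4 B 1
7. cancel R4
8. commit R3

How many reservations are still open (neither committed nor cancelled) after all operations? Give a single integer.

Step 1: reserve R1 B 2 -> on_hand[A=24 B=52] avail[A=24 B=50] open={R1}
Step 2: commit R1 -> on_hand[A=24 B=50] avail[A=24 B=50] open={}
Step 3: reserve R2 B 3 -> on_hand[A=24 B=50] avail[A=24 B=47] open={R2}
Step 4: reserve R3 A 9 -> on_hand[A=24 B=50] avail[A=15 B=47] open={R2,R3}
Step 5: commit R2 -> on_hand[A=24 B=47] avail[A=15 B=47] open={R3}
Step 6: reserve R4 B 1 -> on_hand[A=24 B=47] avail[A=15 B=46] open={R3,R4}
Step 7: cancel R4 -> on_hand[A=24 B=47] avail[A=15 B=47] open={R3}
Step 8: commit R3 -> on_hand[A=15 B=47] avail[A=15 B=47] open={}
Open reservations: [] -> 0

Answer: 0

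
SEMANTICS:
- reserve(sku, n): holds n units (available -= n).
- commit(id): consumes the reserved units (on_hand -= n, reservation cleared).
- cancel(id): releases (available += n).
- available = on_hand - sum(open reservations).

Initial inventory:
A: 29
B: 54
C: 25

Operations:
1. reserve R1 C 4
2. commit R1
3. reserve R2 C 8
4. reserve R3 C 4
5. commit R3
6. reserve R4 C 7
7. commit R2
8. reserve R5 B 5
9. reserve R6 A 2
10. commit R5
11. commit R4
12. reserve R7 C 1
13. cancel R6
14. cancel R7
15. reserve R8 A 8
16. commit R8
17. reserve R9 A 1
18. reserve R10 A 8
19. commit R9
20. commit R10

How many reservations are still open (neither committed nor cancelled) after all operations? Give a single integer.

Answer: 0

Derivation:
Step 1: reserve R1 C 4 -> on_hand[A=29 B=54 C=25] avail[A=29 B=54 C=21] open={R1}
Step 2: commit R1 -> on_hand[A=29 B=54 C=21] avail[A=29 B=54 C=21] open={}
Step 3: reserve R2 C 8 -> on_hand[A=29 B=54 C=21] avail[A=29 B=54 C=13] open={R2}
Step 4: reserve R3 C 4 -> on_hand[A=29 B=54 C=21] avail[A=29 B=54 C=9] open={R2,R3}
Step 5: commit R3 -> on_hand[A=29 B=54 C=17] avail[A=29 B=54 C=9] open={R2}
Step 6: reserve R4 C 7 -> on_hand[A=29 B=54 C=17] avail[A=29 B=54 C=2] open={R2,R4}
Step 7: commit R2 -> on_hand[A=29 B=54 C=9] avail[A=29 B=54 C=2] open={R4}
Step 8: reserve R5 B 5 -> on_hand[A=29 B=54 C=9] avail[A=29 B=49 C=2] open={R4,R5}
Step 9: reserve R6 A 2 -> on_hand[A=29 B=54 C=9] avail[A=27 B=49 C=2] open={R4,R5,R6}
Step 10: commit R5 -> on_hand[A=29 B=49 C=9] avail[A=27 B=49 C=2] open={R4,R6}
Step 11: commit R4 -> on_hand[A=29 B=49 C=2] avail[A=27 B=49 C=2] open={R6}
Step 12: reserve R7 C 1 -> on_hand[A=29 B=49 C=2] avail[A=27 B=49 C=1] open={R6,R7}
Step 13: cancel R6 -> on_hand[A=29 B=49 C=2] avail[A=29 B=49 C=1] open={R7}
Step 14: cancel R7 -> on_hand[A=29 B=49 C=2] avail[A=29 B=49 C=2] open={}
Step 15: reserve R8 A 8 -> on_hand[A=29 B=49 C=2] avail[A=21 B=49 C=2] open={R8}
Step 16: commit R8 -> on_hand[A=21 B=49 C=2] avail[A=21 B=49 C=2] open={}
Step 17: reserve R9 A 1 -> on_hand[A=21 B=49 C=2] avail[A=20 B=49 C=2] open={R9}
Step 18: reserve R10 A 8 -> on_hand[A=21 B=49 C=2] avail[A=12 B=49 C=2] open={R10,R9}
Step 19: commit R9 -> on_hand[A=20 B=49 C=2] avail[A=12 B=49 C=2] open={R10}
Step 20: commit R10 -> on_hand[A=12 B=49 C=2] avail[A=12 B=49 C=2] open={}
Open reservations: [] -> 0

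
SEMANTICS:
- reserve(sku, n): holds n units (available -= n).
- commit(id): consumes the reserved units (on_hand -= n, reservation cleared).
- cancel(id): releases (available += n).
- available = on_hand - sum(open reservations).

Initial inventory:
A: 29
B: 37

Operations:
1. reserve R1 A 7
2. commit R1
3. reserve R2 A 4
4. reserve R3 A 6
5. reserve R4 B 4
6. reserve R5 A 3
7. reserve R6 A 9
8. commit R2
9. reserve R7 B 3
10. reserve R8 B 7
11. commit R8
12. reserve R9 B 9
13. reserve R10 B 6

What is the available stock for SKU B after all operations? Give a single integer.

Answer: 8

Derivation:
Step 1: reserve R1 A 7 -> on_hand[A=29 B=37] avail[A=22 B=37] open={R1}
Step 2: commit R1 -> on_hand[A=22 B=37] avail[A=22 B=37] open={}
Step 3: reserve R2 A 4 -> on_hand[A=22 B=37] avail[A=18 B=37] open={R2}
Step 4: reserve R3 A 6 -> on_hand[A=22 B=37] avail[A=12 B=37] open={R2,R3}
Step 5: reserve R4 B 4 -> on_hand[A=22 B=37] avail[A=12 B=33] open={R2,R3,R4}
Step 6: reserve R5 A 3 -> on_hand[A=22 B=37] avail[A=9 B=33] open={R2,R3,R4,R5}
Step 7: reserve R6 A 9 -> on_hand[A=22 B=37] avail[A=0 B=33] open={R2,R3,R4,R5,R6}
Step 8: commit R2 -> on_hand[A=18 B=37] avail[A=0 B=33] open={R3,R4,R5,R6}
Step 9: reserve R7 B 3 -> on_hand[A=18 B=37] avail[A=0 B=30] open={R3,R4,R5,R6,R7}
Step 10: reserve R8 B 7 -> on_hand[A=18 B=37] avail[A=0 B=23] open={R3,R4,R5,R6,R7,R8}
Step 11: commit R8 -> on_hand[A=18 B=30] avail[A=0 B=23] open={R3,R4,R5,R6,R7}
Step 12: reserve R9 B 9 -> on_hand[A=18 B=30] avail[A=0 B=14] open={R3,R4,R5,R6,R7,R9}
Step 13: reserve R10 B 6 -> on_hand[A=18 B=30] avail[A=0 B=8] open={R10,R3,R4,R5,R6,R7,R9}
Final available[B] = 8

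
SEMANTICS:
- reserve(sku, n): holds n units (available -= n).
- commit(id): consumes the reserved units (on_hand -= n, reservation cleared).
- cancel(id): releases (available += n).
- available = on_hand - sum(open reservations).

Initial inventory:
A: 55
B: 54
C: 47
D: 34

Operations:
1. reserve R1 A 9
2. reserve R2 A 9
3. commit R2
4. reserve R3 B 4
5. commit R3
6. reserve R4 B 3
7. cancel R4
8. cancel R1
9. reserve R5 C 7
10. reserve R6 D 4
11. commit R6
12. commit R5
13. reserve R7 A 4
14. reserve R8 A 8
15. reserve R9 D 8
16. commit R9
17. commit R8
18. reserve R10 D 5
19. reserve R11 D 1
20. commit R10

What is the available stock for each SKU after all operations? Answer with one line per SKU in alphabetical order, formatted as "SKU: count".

Step 1: reserve R1 A 9 -> on_hand[A=55 B=54 C=47 D=34] avail[A=46 B=54 C=47 D=34] open={R1}
Step 2: reserve R2 A 9 -> on_hand[A=55 B=54 C=47 D=34] avail[A=37 B=54 C=47 D=34] open={R1,R2}
Step 3: commit R2 -> on_hand[A=46 B=54 C=47 D=34] avail[A=37 B=54 C=47 D=34] open={R1}
Step 4: reserve R3 B 4 -> on_hand[A=46 B=54 C=47 D=34] avail[A=37 B=50 C=47 D=34] open={R1,R3}
Step 5: commit R3 -> on_hand[A=46 B=50 C=47 D=34] avail[A=37 B=50 C=47 D=34] open={R1}
Step 6: reserve R4 B 3 -> on_hand[A=46 B=50 C=47 D=34] avail[A=37 B=47 C=47 D=34] open={R1,R4}
Step 7: cancel R4 -> on_hand[A=46 B=50 C=47 D=34] avail[A=37 B=50 C=47 D=34] open={R1}
Step 8: cancel R1 -> on_hand[A=46 B=50 C=47 D=34] avail[A=46 B=50 C=47 D=34] open={}
Step 9: reserve R5 C 7 -> on_hand[A=46 B=50 C=47 D=34] avail[A=46 B=50 C=40 D=34] open={R5}
Step 10: reserve R6 D 4 -> on_hand[A=46 B=50 C=47 D=34] avail[A=46 B=50 C=40 D=30] open={R5,R6}
Step 11: commit R6 -> on_hand[A=46 B=50 C=47 D=30] avail[A=46 B=50 C=40 D=30] open={R5}
Step 12: commit R5 -> on_hand[A=46 B=50 C=40 D=30] avail[A=46 B=50 C=40 D=30] open={}
Step 13: reserve R7 A 4 -> on_hand[A=46 B=50 C=40 D=30] avail[A=42 B=50 C=40 D=30] open={R7}
Step 14: reserve R8 A 8 -> on_hand[A=46 B=50 C=40 D=30] avail[A=34 B=50 C=40 D=30] open={R7,R8}
Step 15: reserve R9 D 8 -> on_hand[A=46 B=50 C=40 D=30] avail[A=34 B=50 C=40 D=22] open={R7,R8,R9}
Step 16: commit R9 -> on_hand[A=46 B=50 C=40 D=22] avail[A=34 B=50 C=40 D=22] open={R7,R8}
Step 17: commit R8 -> on_hand[A=38 B=50 C=40 D=22] avail[A=34 B=50 C=40 D=22] open={R7}
Step 18: reserve R10 D 5 -> on_hand[A=38 B=50 C=40 D=22] avail[A=34 B=50 C=40 D=17] open={R10,R7}
Step 19: reserve R11 D 1 -> on_hand[A=38 B=50 C=40 D=22] avail[A=34 B=50 C=40 D=16] open={R10,R11,R7}
Step 20: commit R10 -> on_hand[A=38 B=50 C=40 D=17] avail[A=34 B=50 C=40 D=16] open={R11,R7}

Answer: A: 34
B: 50
C: 40
D: 16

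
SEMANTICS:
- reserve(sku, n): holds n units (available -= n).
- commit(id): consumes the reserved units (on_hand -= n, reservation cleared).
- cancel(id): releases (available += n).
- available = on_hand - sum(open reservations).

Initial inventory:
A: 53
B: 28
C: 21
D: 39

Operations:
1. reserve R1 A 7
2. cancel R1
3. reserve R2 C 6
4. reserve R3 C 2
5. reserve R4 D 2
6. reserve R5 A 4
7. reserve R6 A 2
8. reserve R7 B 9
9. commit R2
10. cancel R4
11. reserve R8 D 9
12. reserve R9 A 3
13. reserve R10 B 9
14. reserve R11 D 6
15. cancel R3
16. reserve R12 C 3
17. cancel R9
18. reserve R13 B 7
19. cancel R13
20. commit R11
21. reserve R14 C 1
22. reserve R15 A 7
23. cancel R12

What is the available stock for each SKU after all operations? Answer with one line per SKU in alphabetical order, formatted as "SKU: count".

Answer: A: 40
B: 10
C: 14
D: 24

Derivation:
Step 1: reserve R1 A 7 -> on_hand[A=53 B=28 C=21 D=39] avail[A=46 B=28 C=21 D=39] open={R1}
Step 2: cancel R1 -> on_hand[A=53 B=28 C=21 D=39] avail[A=53 B=28 C=21 D=39] open={}
Step 3: reserve R2 C 6 -> on_hand[A=53 B=28 C=21 D=39] avail[A=53 B=28 C=15 D=39] open={R2}
Step 4: reserve R3 C 2 -> on_hand[A=53 B=28 C=21 D=39] avail[A=53 B=28 C=13 D=39] open={R2,R3}
Step 5: reserve R4 D 2 -> on_hand[A=53 B=28 C=21 D=39] avail[A=53 B=28 C=13 D=37] open={R2,R3,R4}
Step 6: reserve R5 A 4 -> on_hand[A=53 B=28 C=21 D=39] avail[A=49 B=28 C=13 D=37] open={R2,R3,R4,R5}
Step 7: reserve R6 A 2 -> on_hand[A=53 B=28 C=21 D=39] avail[A=47 B=28 C=13 D=37] open={R2,R3,R4,R5,R6}
Step 8: reserve R7 B 9 -> on_hand[A=53 B=28 C=21 D=39] avail[A=47 B=19 C=13 D=37] open={R2,R3,R4,R5,R6,R7}
Step 9: commit R2 -> on_hand[A=53 B=28 C=15 D=39] avail[A=47 B=19 C=13 D=37] open={R3,R4,R5,R6,R7}
Step 10: cancel R4 -> on_hand[A=53 B=28 C=15 D=39] avail[A=47 B=19 C=13 D=39] open={R3,R5,R6,R7}
Step 11: reserve R8 D 9 -> on_hand[A=53 B=28 C=15 D=39] avail[A=47 B=19 C=13 D=30] open={R3,R5,R6,R7,R8}
Step 12: reserve R9 A 3 -> on_hand[A=53 B=28 C=15 D=39] avail[A=44 B=19 C=13 D=30] open={R3,R5,R6,R7,R8,R9}
Step 13: reserve R10 B 9 -> on_hand[A=53 B=28 C=15 D=39] avail[A=44 B=10 C=13 D=30] open={R10,R3,R5,R6,R7,R8,R9}
Step 14: reserve R11 D 6 -> on_hand[A=53 B=28 C=15 D=39] avail[A=44 B=10 C=13 D=24] open={R10,R11,R3,R5,R6,R7,R8,R9}
Step 15: cancel R3 -> on_hand[A=53 B=28 C=15 D=39] avail[A=44 B=10 C=15 D=24] open={R10,R11,R5,R6,R7,R8,R9}
Step 16: reserve R12 C 3 -> on_hand[A=53 B=28 C=15 D=39] avail[A=44 B=10 C=12 D=24] open={R10,R11,R12,R5,R6,R7,R8,R9}
Step 17: cancel R9 -> on_hand[A=53 B=28 C=15 D=39] avail[A=47 B=10 C=12 D=24] open={R10,R11,R12,R5,R6,R7,R8}
Step 18: reserve R13 B 7 -> on_hand[A=53 B=28 C=15 D=39] avail[A=47 B=3 C=12 D=24] open={R10,R11,R12,R13,R5,R6,R7,R8}
Step 19: cancel R13 -> on_hand[A=53 B=28 C=15 D=39] avail[A=47 B=10 C=12 D=24] open={R10,R11,R12,R5,R6,R7,R8}
Step 20: commit R11 -> on_hand[A=53 B=28 C=15 D=33] avail[A=47 B=10 C=12 D=24] open={R10,R12,R5,R6,R7,R8}
Step 21: reserve R14 C 1 -> on_hand[A=53 B=28 C=15 D=33] avail[A=47 B=10 C=11 D=24] open={R10,R12,R14,R5,R6,R7,R8}
Step 22: reserve R15 A 7 -> on_hand[A=53 B=28 C=15 D=33] avail[A=40 B=10 C=11 D=24] open={R10,R12,R14,R15,R5,R6,R7,R8}
Step 23: cancel R12 -> on_hand[A=53 B=28 C=15 D=33] avail[A=40 B=10 C=14 D=24] open={R10,R14,R15,R5,R6,R7,R8}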